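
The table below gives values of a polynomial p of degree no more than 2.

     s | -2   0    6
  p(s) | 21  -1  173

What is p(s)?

p(s) = 5s^2 - s - 1

Write p(s) = as^2 + bs + c. Substituting each data point gives a linear system:
  4a - 2b + c = 21
  c = -1
  36a + 6b + c = 173
Solving the system yields a = 5, b = -1, c = -1.
So p(s) = 5s² - s - 1.
Check: p(0) = -1. ✓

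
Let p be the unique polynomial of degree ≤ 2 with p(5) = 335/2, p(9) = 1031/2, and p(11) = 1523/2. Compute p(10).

Write p(u) = au^2 + bu + c. Substituting each data point gives a linear system:
  25a + 5b + c = 335/2
  81a + 9b + c = 1031/2
  121a + 11b + c = 1523/2
Solving the system yields a = 6, b = 3, c = 5/2.
So p(u) = 6u^2 + 3u + 5/2.
Then p(10) = 1265/2.

1265/2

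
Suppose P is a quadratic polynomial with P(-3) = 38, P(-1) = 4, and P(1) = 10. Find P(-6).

Forward differences of the values at n = -3, -1, 1:
  P  : 38  4  10
  Δ  : -34  6
  Δ^2: 40
The second differences are constant, confirming degree 2.
Interpolating (Newton forward form) and evaluating at n = -6 gives P(-6) = 164.

164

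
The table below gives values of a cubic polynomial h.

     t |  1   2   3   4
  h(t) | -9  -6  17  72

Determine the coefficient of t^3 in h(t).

Write h(t) = at^3 + bt^2 + ct + d. Substituting each data point gives a linear system:
  a + b + c + d = -9
  8a + 4b + 2c + d = -6
  27a + 9b + 3c + d = 17
  64a + 16b + 4c + d = 72
Solving the system yields a = 2, b = -2, c = -5, d = -4.
So h(t) = 2t³ - 2t² - 5t - 4.
The leading coefficient is 2.

2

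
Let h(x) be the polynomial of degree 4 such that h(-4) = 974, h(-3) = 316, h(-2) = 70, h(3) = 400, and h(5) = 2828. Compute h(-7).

9140

Using the Lagrange interpolation formula with nodes -4, -3, -2, 3, 5:
  L_0(x) = (x + 3)(x + 2)(x - 3)(x - 5) / 126
  L_1(x) = (x + 4)(x + 2)(x - 3)(x - 5) / -48
  L_2(x) = (x + 4)(x + 3)(x - 3)(x - 5) / 70
  L_3(x) = (x + 4)(x + 3)(x + 2)(x - 5) / -420
  L_4(x) = (x + 4)(x + 3)(x + 2)(x - 3) / 1008
Then h(x) = 974·L_0(x) + 316·L_1(x) + 70·L_2(x) + 400·L_3(x) + 2828·L_4(x).
Expanding and collecting terms gives h(x) = 4x^4 + 2x^3 + 4x^2 - 4x - 2.
Evaluating at x = -7: h(-7) = 9140.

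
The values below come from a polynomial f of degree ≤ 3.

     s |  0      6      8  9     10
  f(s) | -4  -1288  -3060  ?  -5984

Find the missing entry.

-4360

The 4 known points determine the degree-3 polynomial uniquely.
Write f(s) = as^3 + bs^2 + cs + d. Substituting each data point gives a linear system:
  d = -4
  216a + 36b + 6c + d = -1288
  512a + 64b + 8c + d = -3060
  1000a + 100b + 10c + d = -5984
Solving the system yields a = -6, b = 0, c = 2, d = -4.
So f(s) = -6s^3 + 2s - 4.
Then f(9) = -4360.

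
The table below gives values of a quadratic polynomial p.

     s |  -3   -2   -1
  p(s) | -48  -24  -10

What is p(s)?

Write p(s) = as^2 + bs + c. Substituting each data point gives a linear system:
  9a - 3b + c = -48
  4a - 2b + c = -24
  a - b + c = -10
Solving the system yields a = -5, b = -1, c = -6.
So p(s) = -5s² - s - 6.
Check: p(-2) = -24. ✓

p(s) = -5s^2 - s - 6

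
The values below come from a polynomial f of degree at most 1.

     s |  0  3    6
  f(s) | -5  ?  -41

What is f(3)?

-23

The 2 known points determine the degree-1 polynomial uniquely.
Write f(s) = as + b. Substituting each data point gives a linear system:
  b = -5
  6a + b = -41
Solving the system yields a = -6, b = -5.
So f(s) = -6s - 5.
Then f(3) = -23.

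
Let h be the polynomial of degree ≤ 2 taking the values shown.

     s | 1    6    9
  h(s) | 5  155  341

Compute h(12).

Write h(s) = as^2 + bs + c. Substituting each data point gives a linear system:
  a + b + c = 5
  36a + 6b + c = 155
  81a + 9b + c = 341
Solving the system yields a = 4, b = 2, c = -1.
So h(s) = 4s² + 2s - 1.
Then h(12) = 599.

599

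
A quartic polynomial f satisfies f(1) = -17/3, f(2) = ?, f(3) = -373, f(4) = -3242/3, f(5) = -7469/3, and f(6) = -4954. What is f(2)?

On equispaced nodes a degree-4 polynomial has vanishing fifth forward difference, so
  - f(1) + 5·f(2) - 10·f(3) + 10·f(4) - 5·f(5) + f(6) = 0.
Substituting the known values and solving for f(2):
  5·f(2) = -1270/3
  f(2) = -254/3.

-254/3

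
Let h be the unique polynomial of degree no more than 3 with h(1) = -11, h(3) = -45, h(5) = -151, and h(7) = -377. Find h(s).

h(s) = -s^3 - 4s - 6

Write h(s) = as^3 + bs^2 + cs + d. Substituting each data point gives a linear system:
  a + b + c + d = -11
  27a + 9b + 3c + d = -45
  125a + 25b + 5c + d = -151
  343a + 49b + 7c + d = -377
Solving the system yields a = -1, b = 0, c = -4, d = -6.
So h(s) = -s^3 - 4s - 6.
Check: h(3) = -45. ✓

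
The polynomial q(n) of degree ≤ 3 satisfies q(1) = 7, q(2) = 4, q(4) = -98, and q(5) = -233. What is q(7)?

Using the Lagrange interpolation formula with nodes 1, 2, 4, 5:
  L_0(n) = (n - 2)(n - 4)(n - 5) / -12
  L_1(n) = (n - 1)(n - 4)(n - 5) / 6
  L_2(n) = (n - 1)(n - 2)(n - 5) / -6
  L_3(n) = (n - 1)(n - 2)(n - 4) / 12
Then q(n) = 7·L_0(n) + 4·L_1(n) - 98·L_2(n) - 233·L_3(n).
Expanding and collecting terms gives q(n) = -3n^3 + 5n^2 + 3n + 2.
Evaluating at n = 7: q(7) = -761.

-761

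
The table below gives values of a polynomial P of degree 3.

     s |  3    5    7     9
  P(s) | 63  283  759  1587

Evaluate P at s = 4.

Using the Lagrange interpolation formula with nodes 3, 5, 7, 9:
  L_0(s) = (s - 5)(s - 7)(s - 9) / -48
  L_1(s) = (s - 3)(s - 7)(s - 9) / 16
  L_2(s) = (s - 3)(s - 5)(s - 9) / -16
  L_3(s) = (s - 3)(s - 5)(s - 7) / 48
Then P(s) = 63·L_0(s) + 283·L_1(s) + 759·L_2(s) + 1587·L_3(s).
Expanding and collecting terms gives P(s) = 2s^3 + 2s^2 - 4s + 3.
Evaluating at s = 4: P(4) = 147.

147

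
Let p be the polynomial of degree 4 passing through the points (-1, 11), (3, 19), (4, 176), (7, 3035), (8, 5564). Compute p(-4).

Write p(u) = au^4 + bu^3 + cu^2 + du + e. Substituting each data point gives a linear system:
  a - b + c - d + e = 11
  81a + 27b + 9c + 3d + e = 19
  256a + 64b + 16c + 4d + e = 176
  2401a + 343b + 49c + 7d + e = 3035
  4096a + 512b + 64c + 8d + e = 5564
Solving the system yields a = 2, b = -5, c = -1, d = -1, e = 4.
So p(u) = 2u^4 - 5u^3 - u^2 - u + 4.
Then p(-4) = 824.

824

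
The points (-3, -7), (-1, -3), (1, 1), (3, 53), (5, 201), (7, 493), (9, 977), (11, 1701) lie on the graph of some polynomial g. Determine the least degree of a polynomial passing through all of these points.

Forward differences of the values at x = -3, -1, 1, 3, 5, 7, 9, 11:
  g  : -7  -3  1  53  201  493  977  1701
  Δ  : 4  4  52  148  292  484  724
  Δ^2: 0  48  96  144  192  240
  Δ^3: 48  48  48  48  48
  Δ^4: 0  0  0  0
  Δ^5: 0  0  0
  Δ^6: 0  0
  Δ^7: 0
The third differences are constant (48) and nonzero, while all higher differences vanish, so the minimal degree is 3.

3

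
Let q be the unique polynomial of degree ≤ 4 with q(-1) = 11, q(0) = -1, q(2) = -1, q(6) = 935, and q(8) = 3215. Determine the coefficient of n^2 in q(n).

3

Write q(n) = an^4 + bn^3 + cn^2 + dn + e. Substituting each data point gives a linear system:
  a - b + c - d + e = 11
  e = -1
  16a + 8b + 4c + 2d + e = -1
  1296a + 216b + 36c + 6d + e = 935
  4096a + 512b + 64c + 8d + e = 3215
Solving the system yields a = 1, b = -2, c = 3, d = -6, e = -1.
So q(n) = n⁴ - 2n³ + 3n² - 6n - 1.
The coefficient of n^2 is 3.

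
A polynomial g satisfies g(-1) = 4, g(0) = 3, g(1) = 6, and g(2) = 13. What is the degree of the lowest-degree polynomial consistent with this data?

Forward differences of the values at s = -1, 0, 1, 2:
  g  : 4  3  6  13
  Δ  : -1  3  7
  Δ^2: 4  4
  Δ^3: 0
The second differences are constant (4) and nonzero, while all higher differences vanish, so the minimal degree is 2.

2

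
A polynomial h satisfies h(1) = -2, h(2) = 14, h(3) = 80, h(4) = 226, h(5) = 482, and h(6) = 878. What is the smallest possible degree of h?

Forward differences of the values at s = 1, 2, 3, 4, 5, 6:
  h  : -2  14  80  226  482  878
  Δ  : 16  66  146  256  396
  Δ^2: 50  80  110  140
  Δ^3: 30  30  30
  Δ^4: 0  0
  Δ^5: 0
The third differences are constant (30) and nonzero, while all higher differences vanish, so the minimal degree is 3.

3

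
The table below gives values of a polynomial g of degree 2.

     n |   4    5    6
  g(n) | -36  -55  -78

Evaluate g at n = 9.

Using the Lagrange interpolation formula with nodes 4, 5, 6:
  L_0(n) = (n - 5)(n - 6) / 2
  L_1(n) = (n - 4)(n - 6) / -1
  L_2(n) = (n - 4)(n - 5) / 2
Then g(n) = -36·L_0(n) - 55·L_1(n) - 78·L_2(n).
Expanding and collecting terms gives g(n) = -2n^2 - n.
Evaluating at n = 9: g(9) = -171.

-171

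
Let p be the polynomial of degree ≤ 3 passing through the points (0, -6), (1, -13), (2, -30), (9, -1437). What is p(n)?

p(n) = -2n^3 + n^2 - 6n - 6

Write p(n) = an^3 + bn^2 + cn + d. Substituting each data point gives a linear system:
  d = -6
  a + b + c + d = -13
  8a + 4b + 2c + d = -30
  729a + 81b + 9c + d = -1437
Solving the system yields a = -2, b = 1, c = -6, d = -6.
So p(n) = -2n^3 + n^2 - 6n - 6.
Check: p(2) = -30. ✓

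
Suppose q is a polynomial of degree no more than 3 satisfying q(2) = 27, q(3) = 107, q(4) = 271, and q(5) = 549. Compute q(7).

1567

Using the Lagrange interpolation formula with nodes 2, 3, 4, 5:
  L_0(t) = (t - 3)(t - 4)(t - 5) / -6
  L_1(t) = (t - 2)(t - 4)(t - 5) / 2
  L_2(t) = (t - 2)(t - 3)(t - 5) / -2
  L_3(t) = (t - 2)(t - 3)(t - 4) / 6
Then q(t) = 27·L_0(t) + 107·L_1(t) + 271·L_2(t) + 549·L_3(t).
Expanding and collecting terms gives q(t) = 5t^3 - 3t^2 - 1.
Evaluating at t = 7: q(7) = 1567.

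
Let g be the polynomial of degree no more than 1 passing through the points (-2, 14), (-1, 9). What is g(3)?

Write g(s) = as + b. Substituting each data point gives a linear system:
  -2a + b = 14
  -a + b = 9
Solving the system yields a = -5, b = 4.
So g(s) = -5s + 4.
Then g(3) = -11.

-11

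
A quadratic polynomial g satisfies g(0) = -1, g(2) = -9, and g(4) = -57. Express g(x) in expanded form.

Write g(x) = ax^2 + bx + c. Substituting each data point gives a linear system:
  c = -1
  4a + 2b + c = -9
  16a + 4b + c = -57
Solving the system yields a = -5, b = 6, c = -1.
So g(x) = -5x^2 + 6x - 1.
Check: g(4) = -57. ✓

g(x) = -5x^2 + 6x - 1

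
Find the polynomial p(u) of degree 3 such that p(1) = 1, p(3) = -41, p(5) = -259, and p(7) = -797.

Using the Lagrange interpolation formula with nodes 1, 3, 5, 7:
  L_0(u) = (u - 3)(u - 5)(u - 7) / -48
  L_1(u) = (u - 1)(u - 5)(u - 7) / 16
  L_2(u) = (u - 1)(u - 3)(u - 7) / -16
  L_3(u) = (u - 1)(u - 3)(u - 5) / 48
Then p(u) = 1·L_0(u) - 41·L_1(u) - 259·L_2(u) - 797·L_3(u).
Expanding and collecting terms gives p(u) = -3u³ + 5u² - 2u + 1.
Check: p(3) = -41. ✓

p(u) = -3u^3 + 5u^2 - 2u + 1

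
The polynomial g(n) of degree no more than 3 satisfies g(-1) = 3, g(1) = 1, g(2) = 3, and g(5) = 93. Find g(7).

283

Write g(n) = an^3 + bn^2 + cn + d. Substituting each data point gives a linear system:
  -a + b - c + d = 3
  a + b + c + d = 1
  8a + 4b + 2c + d = 3
  125a + 25b + 5c + d = 93
Solving the system yields a = 1, b = -1, c = -2, d = 3.
So g(n) = n^3 - n^2 - 2n + 3.
Then g(7) = 283.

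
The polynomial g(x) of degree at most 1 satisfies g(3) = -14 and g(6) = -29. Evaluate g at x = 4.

Write g(x) = ax + b. Substituting each data point gives a linear system:
  3a + b = -14
  6a + b = -29
Solving the system yields a = -5, b = 1.
So g(x) = -5x + 1.
Then g(4) = -19.

-19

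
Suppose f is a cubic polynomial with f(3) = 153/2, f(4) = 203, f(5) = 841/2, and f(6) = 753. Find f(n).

f(n) = 4n^3 - (5/2)n^2 - 4n + 3

Write f(n) = an^3 + bn^2 + cn + d. Substituting each data point gives a linear system:
  27a + 9b + 3c + d = 153/2
  64a + 16b + 4c + d = 203
  125a + 25b + 5c + d = 841/2
  216a + 36b + 6c + d = 753
Solving the system yields a = 4, b = -5/2, c = -4, d = 3.
So f(n) = 4n^3 - (5/2)n^2 - 4n + 3.
Check: f(6) = 753. ✓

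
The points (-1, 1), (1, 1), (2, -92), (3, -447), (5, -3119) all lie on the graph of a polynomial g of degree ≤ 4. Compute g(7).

Write g(u) = au^4 + bu^3 + cu^2 + du + e. Substituting each data point gives a linear system:
  a - b + c - d + e = 1
  a + b + c + d + e = 1
  16a + 8b + 4c + 2d + e = -92
  81a + 27b + 9c + 3d + e = -447
  625a + 125b + 25c + 5d + e = -3119
Solving the system yields a = -4, b = -5, c = -1, d = 5, e = 6.
So g(u) = -4u⁴ - 5u³ - u² + 5u + 6.
Then g(7) = -11327.

-11327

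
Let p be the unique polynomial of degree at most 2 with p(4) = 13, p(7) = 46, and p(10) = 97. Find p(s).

Write p(s) = as^2 + bs + c. Substituting each data point gives a linear system:
  16a + 4b + c = 13
  49a + 7b + c = 46
  100a + 10b + c = 97
Solving the system yields a = 1, b = 0, c = -3.
So p(s) = s^2 - 3.
Check: p(4) = 13. ✓

p(s) = s^2 - 3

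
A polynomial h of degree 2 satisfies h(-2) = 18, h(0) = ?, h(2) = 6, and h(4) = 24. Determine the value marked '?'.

4

The 3 known points determine the degree-2 polynomial uniquely.
Write h(x) = ax^2 + bx + c. Substituting each data point gives a linear system:
  4a - 2b + c = 18
  4a + 2b + c = 6
  16a + 4b + c = 24
Solving the system yields a = 2, b = -3, c = 4.
So h(x) = 2x² - 3x + 4.
Then h(0) = 4.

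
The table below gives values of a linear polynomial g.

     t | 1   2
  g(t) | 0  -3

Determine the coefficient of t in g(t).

Write g(t) = at + b. Substituting each data point gives a linear system:
  a + b = 0
  2a + b = -3
Solving the system yields a = -3, b = 3.
So g(t) = -3t + 3.
The leading coefficient is -3.

-3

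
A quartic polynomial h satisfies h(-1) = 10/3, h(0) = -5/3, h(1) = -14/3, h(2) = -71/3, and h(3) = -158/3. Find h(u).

Write h(u) = au^4 + bu^3 + cu^2 + du + e. Substituting each data point gives a linear system:
  a - b + c - d + e = 10/3
  e = -5/3
  a + b + c + d + e = -14/3
  16a + 8b + 4c + 2d + e = -71/3
  81a + 27b + 9c + 3d + e = -158/3
Solving the system yields a = 1, b = -5, c = 0, d = 1, e = -5/3.
So h(u) = u^4 - 5u^3 + u - 5/3.
Check: h(1) = -14/3. ✓

h(u) = u^4 - 5u^3 + u - 5/3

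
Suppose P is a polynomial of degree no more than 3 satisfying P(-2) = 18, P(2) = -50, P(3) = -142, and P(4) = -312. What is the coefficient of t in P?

Write P(t) = at^3 + bt^2 + ct + d. Substituting each data point gives a linear system:
  -8a + 4b - 2c + d = 18
  8a + 4b + 2c + d = -50
  27a + 9b + 3c + d = -142
  64a + 16b + 4c + d = -312
Solving the system yields a = -4, b = -3, c = -1, d = -4.
So P(t) = -4t^3 - 3t^2 - t - 4.
The coefficient of t is -1.

-1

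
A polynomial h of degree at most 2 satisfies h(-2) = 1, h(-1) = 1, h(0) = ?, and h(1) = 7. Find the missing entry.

3

The 3 known points determine the degree-2 polynomial uniquely.
Write h(n) = an^2 + bn + c. Substituting each data point gives a linear system:
  4a - 2b + c = 1
  a - b + c = 1
  a + b + c = 7
Solving the system yields a = 1, b = 3, c = 3.
So h(n) = n² + 3n + 3.
Then h(0) = 3.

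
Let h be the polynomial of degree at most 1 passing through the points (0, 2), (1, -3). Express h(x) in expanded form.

Using the Lagrange interpolation formula with nodes 0, 1:
  L_0(x) = (x - 1) / -1
  L_1(x) = x / 1
Then h(x) = 2·L_0(x) - 3·L_1(x).
Expanding and collecting terms gives h(x) = -5x + 2.
Check: h(1) = -3. ✓

h(x) = -5x + 2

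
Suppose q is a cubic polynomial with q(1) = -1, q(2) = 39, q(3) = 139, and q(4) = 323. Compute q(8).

2379

Using the Lagrange interpolation formula with nodes 1, 2, 3, 4:
  L_0(u) = (u - 2)(u - 3)(u - 4) / -6
  L_1(u) = (u - 1)(u - 3)(u - 4) / 2
  L_2(u) = (u - 1)(u - 2)(u - 4) / -2
  L_3(u) = (u - 1)(u - 2)(u - 3) / 6
Then q(u) = -1·L_0(u) + 39·L_1(u) + 139·L_2(u) + 323·L_3(u).
Expanding and collecting terms gives q(u) = 4u^3 + 6u^2 - 6u - 5.
Evaluating at u = 8: q(8) = 2379.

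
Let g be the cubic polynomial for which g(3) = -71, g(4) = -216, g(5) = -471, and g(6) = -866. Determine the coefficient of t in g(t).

Write g(t) = at^3 + bt^2 + ct + d. Substituting each data point gives a linear system:
  27a + 9b + 3c + d = -71
  64a + 16b + 4c + d = -216
  125a + 25b + 5c + d = -471
  216a + 36b + 6c + d = -866
Solving the system yields a = -5, b = 5, c = 5, d = 4.
So g(t) = -5t³ + 5t² + 5t + 4.
The coefficient of t is 5.

5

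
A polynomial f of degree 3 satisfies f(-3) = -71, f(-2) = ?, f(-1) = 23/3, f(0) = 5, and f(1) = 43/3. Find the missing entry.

On equispaced nodes a degree-3 polynomial has vanishing fourth forward difference, so
  f(-3) - 4·f(-2) + 6·f(-1) - 4·f(0) + f(1) = 0.
Substituting the known values and solving for f(-2):
  -4·f(-2) = 92/3
  f(-2) = -23/3.

-23/3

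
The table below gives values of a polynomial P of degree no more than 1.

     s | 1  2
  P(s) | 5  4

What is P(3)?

Write P(s) = as + b. Substituting each data point gives a linear system:
  a + b = 5
  2a + b = 4
Solving the system yields a = -1, b = 6.
So P(s) = -s + 6.
Then P(3) = 3.

3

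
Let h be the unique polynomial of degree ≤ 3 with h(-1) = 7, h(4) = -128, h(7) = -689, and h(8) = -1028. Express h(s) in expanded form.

h(s) = -2s^3 - s + 4

Using the Lagrange interpolation formula with nodes -1, 4, 7, 8:
  L_0(s) = (s - 4)(s - 7)(s - 8) / -360
  L_1(s) = (s + 1)(s - 7)(s - 8) / 60
  L_2(s) = (s + 1)(s - 4)(s - 8) / -24
  L_3(s) = (s + 1)(s - 4)(s - 7) / 36
Then h(s) = 7·L_0(s) - 128·L_1(s) - 689·L_2(s) - 1028·L_3(s).
Expanding and collecting terms gives h(s) = -2s^3 - s + 4.
Check: h(7) = -689. ✓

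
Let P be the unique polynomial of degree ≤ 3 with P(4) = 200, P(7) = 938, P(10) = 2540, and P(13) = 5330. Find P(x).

Using the Lagrange interpolation formula with nodes 4, 7, 10, 13:
  L_0(x) = (x - 7)(x - 10)(x - 13) / -162
  L_1(x) = (x - 4)(x - 10)(x - 13) / 54
  L_2(x) = (x - 4)(x - 7)(x - 13) / -54
  L_3(x) = (x - 4)(x - 7)(x - 10) / 162
Then P(x) = 200·L_0(x) + 938·L_1(x) + 2540·L_2(x) + 5330·L_3(x).
Expanding and collecting terms gives P(x) = 2x^3 + 6x^2 - 6x.
Check: P(4) = 200. ✓

P(x) = 2x^3 + 6x^2 - 6x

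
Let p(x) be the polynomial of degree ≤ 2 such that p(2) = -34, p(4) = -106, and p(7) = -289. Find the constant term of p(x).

-2

Write p(x) = ax^2 + bx + c. Substituting each data point gives a linear system:
  4a + 2b + c = -34
  16a + 4b + c = -106
  49a + 7b + c = -289
Solving the system yields a = -5, b = -6, c = -2.
So p(x) = -5x² - 6x - 2.
The constant term is -2.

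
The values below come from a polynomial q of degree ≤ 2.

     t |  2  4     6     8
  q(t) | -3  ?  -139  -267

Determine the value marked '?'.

-51

The 3 known points determine the degree-2 polynomial uniquely.
Write q(t) = at^2 + bt + c. Substituting each data point gives a linear system:
  4a + 2b + c = -3
  36a + 6b + c = -139
  64a + 8b + c = -267
Solving the system yields a = -5, b = 6, c = 5.
So q(t) = -5t^2 + 6t + 5.
Then q(4) = -51.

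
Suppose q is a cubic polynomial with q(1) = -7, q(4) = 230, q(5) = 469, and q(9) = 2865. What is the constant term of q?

Write q(x) = ax^3 + bx^2 + cx + d. Substituting each data point gives a linear system:
  a + b + c + d = -7
  64a + 16b + 4c + d = 230
  125a + 25b + 5c + d = 469
  729a + 81b + 9c + d = 2865
Solving the system yields a = 4, b = 0, c = -5, d = -6.
So q(x) = 4x³ - 5x - 6.
The constant term is -6.

-6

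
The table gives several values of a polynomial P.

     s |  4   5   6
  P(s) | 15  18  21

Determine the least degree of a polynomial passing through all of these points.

1

Forward differences of the values at s = 4, 5, 6:
  P  : 15  18  21
  Δ  : 3  3
  Δ^2: 0
The first differences are constant (3) and nonzero, while all higher differences vanish, so the minimal degree is 1.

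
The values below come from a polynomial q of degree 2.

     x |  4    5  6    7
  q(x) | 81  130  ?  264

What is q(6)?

191

On equispaced nodes a degree-2 polynomial has vanishing third forward difference, so
  - q(4) + 3·q(5) - 3·q(6) + q(7) = 0.
Substituting the known values and solving for q(6):
  -3·q(6) = -573
  q(6) = 191.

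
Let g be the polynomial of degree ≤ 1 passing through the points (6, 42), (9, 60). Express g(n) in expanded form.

Write g(n) = an + b. Substituting each data point gives a linear system:
  6a + b = 42
  9a + b = 60
Solving the system yields a = 6, b = 6.
So g(n) = 6n + 6.
Check: g(9) = 60. ✓

g(n) = 6n + 6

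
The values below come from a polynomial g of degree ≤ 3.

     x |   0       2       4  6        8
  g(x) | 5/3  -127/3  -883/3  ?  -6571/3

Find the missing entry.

-2839/3

The 4 known points determine the degree-3 polynomial uniquely.
Write g(x) = ax^3 + bx^2 + cx + d. Substituting each data point gives a linear system:
  d = 5/3
  8a + 4b + 2c + d = -127/3
  64a + 16b + 4c + d = -883/3
  512a + 64b + 8c + d = -6571/3
Solving the system yields a = -4, b = -2, c = -2, d = 5/3.
So g(x) = -4x³ - 2x² - 2x + 5/3.
Then g(6) = -2839/3.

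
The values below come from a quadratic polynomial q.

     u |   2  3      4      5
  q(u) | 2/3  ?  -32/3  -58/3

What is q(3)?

-4

The 3 known points determine the degree-2 polynomial uniquely.
Write q(u) = au^2 + bu + c. Substituting each data point gives a linear system:
  4a + 2b + c = 2/3
  16a + 4b + c = -32/3
  25a + 5b + c = -58/3
Solving the system yields a = -1, b = 1/3, c = 4.
So q(u) = -u^2 + (1/3)u + 4.
Then q(3) = -4.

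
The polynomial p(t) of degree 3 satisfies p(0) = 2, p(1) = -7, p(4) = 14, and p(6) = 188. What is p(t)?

p(t) = 2t^3 - 6t^2 - 5t + 2

Write p(t) = at^3 + bt^2 + ct + d. Substituting each data point gives a linear system:
  d = 2
  a + b + c + d = -7
  64a + 16b + 4c + d = 14
  216a + 36b + 6c + d = 188
Solving the system yields a = 2, b = -6, c = -5, d = 2.
So p(t) = 2t³ - 6t² - 5t + 2.
Check: p(4) = 14. ✓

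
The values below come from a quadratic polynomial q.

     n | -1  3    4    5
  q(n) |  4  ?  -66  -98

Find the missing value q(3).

-40

The 3 known points determine the degree-2 polynomial uniquely.
Write q(n) = an^2 + bn + c. Substituting each data point gives a linear system:
  a - b + c = 4
  16a + 4b + c = -66
  25a + 5b + c = -98
Solving the system yields a = -3, b = -5, c = 2.
So q(n) = -3n^2 - 5n + 2.
Then q(3) = -40.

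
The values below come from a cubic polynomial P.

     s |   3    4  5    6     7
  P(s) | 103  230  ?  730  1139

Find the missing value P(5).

433

On equispaced nodes a degree-3 polynomial has vanishing fourth forward difference, so
  P(3) - 4·P(4) + 6·P(5) - 4·P(6) + P(7) = 0.
Substituting the known values and solving for P(5):
  6·P(5) = 2598
  P(5) = 433.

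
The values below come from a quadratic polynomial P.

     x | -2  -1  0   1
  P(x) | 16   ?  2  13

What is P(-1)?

3

The 3 known points determine the degree-2 polynomial uniquely.
Write P(x) = ax^2 + bx + c. Substituting each data point gives a linear system:
  4a - 2b + c = 16
  c = 2
  a + b + c = 13
Solving the system yields a = 6, b = 5, c = 2.
So P(x) = 6x^2 + 5x + 2.
Then P(-1) = 3.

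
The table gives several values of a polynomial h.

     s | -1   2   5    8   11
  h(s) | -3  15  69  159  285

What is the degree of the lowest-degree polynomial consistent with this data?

Forward differences of the values at s = -1, 2, 5, 8, 11:
  h  : -3  15  69  159  285
  Δ  : 18  54  90  126
  Δ^2: 36  36  36
  Δ^3: 0  0
  Δ^4: 0
The second differences are constant (36) and nonzero, while all higher differences vanish, so the minimal degree is 2.

2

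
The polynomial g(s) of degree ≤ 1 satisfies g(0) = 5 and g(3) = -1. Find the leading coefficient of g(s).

Write g(s) = as + b. Substituting each data point gives a linear system:
  b = 5
  3a + b = -1
Solving the system yields a = -2, b = 5.
So g(s) = -2s + 5.
The leading coefficient is -2.

-2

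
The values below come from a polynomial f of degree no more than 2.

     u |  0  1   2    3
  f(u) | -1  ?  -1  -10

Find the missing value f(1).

2

The 3 known points determine the degree-2 polynomial uniquely.
Write f(u) = au^2 + bu + c. Substituting each data point gives a linear system:
  c = -1
  4a + 2b + c = -1
  9a + 3b + c = -10
Solving the system yields a = -3, b = 6, c = -1.
So f(u) = -3u² + 6u - 1.
Then f(1) = 2.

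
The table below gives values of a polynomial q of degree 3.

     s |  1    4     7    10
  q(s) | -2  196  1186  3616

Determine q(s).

Write q(s) = as^3 + bs^2 + cs + d. Substituting each data point gives a linear system:
  a + b + c + d = -2
  64a + 16b + 4c + d = 196
  343a + 49b + 7c + d = 1186
  1000a + 100b + 10c + d = 3616
Solving the system yields a = 4, b = -4, c = 2, d = -4.
So q(s) = 4s^3 - 4s^2 + 2s - 4.
Check: q(7) = 1186. ✓

q(s) = 4s^3 - 4s^2 + 2s - 4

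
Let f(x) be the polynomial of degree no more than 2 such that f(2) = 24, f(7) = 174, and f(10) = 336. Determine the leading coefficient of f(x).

Write f(x) = ax^2 + bx + c. Substituting each data point gives a linear system:
  4a + 2b + c = 24
  49a + 7b + c = 174
  100a + 10b + c = 336
Solving the system yields a = 3, b = 3, c = 6.
So f(x) = 3x^2 + 3x + 6.
The leading coefficient is 3.

3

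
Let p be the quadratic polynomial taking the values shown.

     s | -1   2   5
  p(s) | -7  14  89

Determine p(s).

p(s) = 3s^2 + 4s - 6

Write p(s) = as^2 + bs + c. Substituting each data point gives a linear system:
  a - b + c = -7
  4a + 2b + c = 14
  25a + 5b + c = 89
Solving the system yields a = 3, b = 4, c = -6.
So p(s) = 3s^2 + 4s - 6.
Check: p(-1) = -7. ✓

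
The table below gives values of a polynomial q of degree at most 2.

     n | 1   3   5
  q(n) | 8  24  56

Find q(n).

Write q(n) = an^2 + bn + c. Substituting each data point gives a linear system:
  a + b + c = 8
  9a + 3b + c = 24
  25a + 5b + c = 56
Solving the system yields a = 2, b = 0, c = 6.
So q(n) = 2n² + 6.
Check: q(1) = 8. ✓

q(n) = 2n^2 + 6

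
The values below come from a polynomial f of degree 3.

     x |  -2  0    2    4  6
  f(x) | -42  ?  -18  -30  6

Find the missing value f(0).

On equispaced nodes a degree-3 polynomial has vanishing fourth forward difference, so
  f(-2) - 4·f(0) + 6·f(2) - 4·f(4) + f(6) = 0.
Substituting the known values and solving for f(0):
  -4·f(0) = 24
  f(0) = -6.

-6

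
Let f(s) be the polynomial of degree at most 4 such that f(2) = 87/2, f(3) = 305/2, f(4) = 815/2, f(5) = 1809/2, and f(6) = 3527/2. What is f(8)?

10335/2

Forward differences of the values at s = 2, 3, 4, 5, 6:
  f  : 87/2  305/2  815/2  1809/2  3527/2
  Δ  : 109  255  497  859
  Δ^2: 146  242  362
  Δ^3: 96  120
  Δ^4: 24
The fourth differences are constant, confirming degree 4.
Interpolating (Newton forward form) and evaluating at s = 8 gives f(8) = 10335/2.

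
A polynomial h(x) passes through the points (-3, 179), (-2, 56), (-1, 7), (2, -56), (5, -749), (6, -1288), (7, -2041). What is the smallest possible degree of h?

Divided differences on the nodes -3, -2, -1, 2, 5, 6, 7:
  order 0: 179  56  7  -56  -749  -1288  -2041
  order 1: -123  -49  -21  -231  -539  -753
  order 2: 37  7  -35  -77  -107
  order 3: -6  -6  -6  -6
  order 4: 0  0  0
  order 5: 0  0
  order 6: 0
The order-3 divided differences are all -6 (nonzero) and every higher order vanishes, so the data lies on a polynomial of degree exactly 3.

3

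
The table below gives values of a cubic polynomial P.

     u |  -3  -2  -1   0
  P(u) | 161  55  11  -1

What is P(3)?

Using the Lagrange interpolation formula with nodes -3, -2, -1, 0:
  L_0(u) = (u + 2)(u + 1)u / -6
  L_1(u) = (u + 3)(u + 1)u / 2
  L_2(u) = (u + 3)(u + 2)u / -2
  L_3(u) = (u + 3)(u + 2)(u + 1) / 6
Then P(u) = 161·L_0(u) + 55·L_1(u) + 11·L_2(u) - 1·L_3(u).
Expanding and collecting terms gives P(u) = -5u³ + u² - 6u - 1.
Evaluating at u = 3: P(3) = -145.

-145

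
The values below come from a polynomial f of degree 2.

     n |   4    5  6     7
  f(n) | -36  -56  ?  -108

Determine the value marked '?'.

On equispaced nodes a degree-2 polynomial has vanishing third forward difference, so
  - f(4) + 3·f(5) - 3·f(6) + f(7) = 0.
Substituting the known values and solving for f(6):
  -3·f(6) = 240
  f(6) = -80.

-80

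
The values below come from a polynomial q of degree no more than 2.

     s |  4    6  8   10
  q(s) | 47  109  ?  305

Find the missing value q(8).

On equispaced nodes a degree-2 polynomial has vanishing third forward difference, so
  - q(4) + 3·q(6) - 3·q(8) + q(10) = 0.
Substituting the known values and solving for q(8):
  -3·q(8) = -585
  q(8) = 195.

195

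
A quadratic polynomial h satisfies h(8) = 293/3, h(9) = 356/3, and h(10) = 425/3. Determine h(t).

h(t) = t^2 + 4t + 5/3

Write h(t) = at^2 + bt + c. Substituting each data point gives a linear system:
  64a + 8b + c = 293/3
  81a + 9b + c = 356/3
  100a + 10b + c = 425/3
Solving the system yields a = 1, b = 4, c = 5/3.
So h(t) = t² + 4t + 5/3.
Check: h(8) = 293/3. ✓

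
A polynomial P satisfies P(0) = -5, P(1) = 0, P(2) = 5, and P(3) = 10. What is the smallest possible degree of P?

Forward differences of the values at u = 0, 1, 2, 3:
  P  : -5  0  5  10
  Δ  : 5  5  5
  Δ^2: 0  0
  Δ^3: 0
The first differences are constant (5) and nonzero, while all higher differences vanish, so the minimal degree is 1.

1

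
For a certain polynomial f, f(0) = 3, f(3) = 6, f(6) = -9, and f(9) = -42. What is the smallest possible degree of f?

Forward differences of the values at t = 0, 3, 6, 9:
  f  : 3  6  -9  -42
  Δ  : 3  -15  -33
  Δ^2: -18  -18
  Δ^3: 0
The second differences are constant (-18) and nonzero, while all higher differences vanish, so the minimal degree is 2.

2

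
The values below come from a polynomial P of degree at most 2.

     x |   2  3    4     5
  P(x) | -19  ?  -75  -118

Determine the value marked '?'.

The 3 known points determine the degree-2 polynomial uniquely.
Write P(x) = ax^2 + bx + c. Substituting each data point gives a linear system:
  4a + 2b + c = -19
  16a + 4b + c = -75
  25a + 5b + c = -118
Solving the system yields a = -5, b = 2, c = -3.
So P(x) = -5x² + 2x - 3.
Then P(3) = -42.

-42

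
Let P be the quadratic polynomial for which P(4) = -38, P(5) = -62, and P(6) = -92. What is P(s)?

P(s) = -3s^2 + 3s - 2

Using the Lagrange interpolation formula with nodes 4, 5, 6:
  L_0(s) = (s - 5)(s - 6) / 2
  L_1(s) = (s - 4)(s - 6) / -1
  L_2(s) = (s - 4)(s - 5) / 2
Then P(s) = -38·L_0(s) - 62·L_1(s) - 92·L_2(s).
Expanding and collecting terms gives P(s) = -3s^2 + 3s - 2.
Check: P(4) = -38. ✓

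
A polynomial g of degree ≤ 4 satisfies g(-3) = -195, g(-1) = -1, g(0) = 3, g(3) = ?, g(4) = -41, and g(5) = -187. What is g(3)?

The 5 known points determine the degree-4 polynomial uniquely.
Write g(t) = at^4 + bt^3 + ct^2 + dt + e. Substituting each data point gives a linear system:
  81a - 27b + 9c - 3d + e = -195
  a - b + c - d + e = -1
  e = 3
  256a + 64b + 16c + 4d + e = -41
  625a + 125b + 25c + 5d + e = -187
Solving the system yields a = -1, b = 4, c = -2, d = -3, e = 3.
So g(t) = -t⁴ + 4t³ - 2t² - 3t + 3.
Then g(3) = 3.

3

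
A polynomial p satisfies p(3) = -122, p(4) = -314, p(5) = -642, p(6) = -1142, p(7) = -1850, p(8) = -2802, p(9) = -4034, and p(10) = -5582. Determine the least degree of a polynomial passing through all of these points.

Forward differences of the values at s = 3, 4, 5, 6, 7, 8, 9, 10:
  p  : -122  -314  -642  -1142  -1850  -2802  -4034  -5582
  Δ  : -192  -328  -500  -708  -952  -1232  -1548
  Δ^2: -136  -172  -208  -244  -280  -316
  Δ^3: -36  -36  -36  -36  -36
  Δ^4: 0  0  0  0
  Δ^5: 0  0  0
  Δ^6: 0  0
  Δ^7: 0
The third differences are constant (-36) and nonzero, while all higher differences vanish, so the minimal degree is 3.

3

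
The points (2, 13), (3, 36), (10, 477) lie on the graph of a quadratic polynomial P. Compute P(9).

Using the Lagrange interpolation formula with nodes 2, 3, 10:
  L_0(t) = (t - 3)(t - 10) / 8
  L_1(t) = (t - 2)(t - 10) / -7
  L_2(t) = (t - 2)(t - 3) / 56
Then P(t) = 13·L_0(t) + 36·L_1(t) + 477·L_2(t).
Expanding and collecting terms gives P(t) = 5t² - 2t - 3.
Evaluating at t = 9: P(9) = 384.

384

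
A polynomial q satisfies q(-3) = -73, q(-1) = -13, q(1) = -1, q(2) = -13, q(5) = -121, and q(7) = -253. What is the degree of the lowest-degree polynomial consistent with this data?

2

Divided differences on the nodes -3, -1, 1, 2, 5, 7:
  order 0: -73  -13  -1  -13  -121  -253
  order 1: 30  6  -12  -36  -66
  order 2: -6  -6  -6  -6
  order 3: 0  0  0
  order 4: 0  0
  order 5: 0
The order-2 divided differences are all -6 (nonzero) and every higher order vanishes, so the data lies on a polynomial of degree exactly 2.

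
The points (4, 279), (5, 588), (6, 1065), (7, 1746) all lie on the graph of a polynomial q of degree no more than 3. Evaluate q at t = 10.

Using the Lagrange interpolation formula with nodes 4, 5, 6, 7:
  L_0(t) = (t - 5)(t - 6)(t - 7) / -6
  L_1(t) = (t - 4)(t - 6)(t - 7) / 2
  L_2(t) = (t - 4)(t - 5)(t - 7) / -2
  L_3(t) = (t - 4)(t - 5)(t - 6) / 6
Then q(t) = 279·L_0(t) + 588·L_1(t) + 1065·L_2(t) + 1746·L_3(t).
Expanding and collecting terms gives q(t) = 6t^3 - 6t^2 - 3t + 3.
Evaluating at t = 10: q(10) = 5373.

5373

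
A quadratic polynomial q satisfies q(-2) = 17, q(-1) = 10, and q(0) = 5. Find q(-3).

26

Forward differences of the values at t = -2, -1, 0:
  q  : 17  10  5
  Δ  : -7  -5
  Δ^2: 2
The second differences are constant, confirming degree 2.
Interpolating (Newton forward form) and evaluating at t = -3 gives q(-3) = 26.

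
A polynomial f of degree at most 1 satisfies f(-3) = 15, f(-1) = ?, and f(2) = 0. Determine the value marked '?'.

The 2 known points determine the degree-1 polynomial uniquely.
Write f(u) = au + b. Substituting each data point gives a linear system:
  -3a + b = 15
  2a + b = 0
Solving the system yields a = -3, b = 6.
So f(u) = -3u + 6.
Then f(-1) = 9.

9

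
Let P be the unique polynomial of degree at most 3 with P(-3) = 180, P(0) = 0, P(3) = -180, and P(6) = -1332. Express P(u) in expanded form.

Using the Lagrange interpolation formula with nodes -3, 0, 3, 6:
  L_0(u) = u(u - 3)(u - 6) / -162
  L_1(u) = (u + 3)(u - 3)(u - 6) / 54
  L_2(u) = (u + 3)u(u - 6) / -54
  L_3(u) = (u + 3)u(u - 3) / 162
Then P(u) = 180·L_0(u) + 0·L_1(u) - 180·L_2(u) - 1332·L_3(u).
Expanding and collecting terms gives P(u) = -6u^3 - 6u.
Check: P(6) = -1332. ✓

P(u) = -6u^3 - 6u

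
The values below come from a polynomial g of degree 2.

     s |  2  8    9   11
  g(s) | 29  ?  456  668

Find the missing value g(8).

The 3 known points determine the degree-2 polynomial uniquely.
Write g(s) = as^2 + bs + c. Substituting each data point gives a linear system:
  4a + 2b + c = 29
  81a + 9b + c = 456
  121a + 11b + c = 668
Solving the system yields a = 5, b = 6, c = -3.
So g(s) = 5s^2 + 6s - 3.
Then g(8) = 365.

365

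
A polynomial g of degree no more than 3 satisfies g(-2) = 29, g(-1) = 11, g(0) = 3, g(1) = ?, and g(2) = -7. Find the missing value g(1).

-1

The 4 known points determine the degree-3 polynomial uniquely.
Write g(t) = at^3 + bt^2 + ct + d. Substituting each data point gives a linear system:
  -8a + 4b - 2c + d = 29
  -a + b - c + d = 11
  d = 3
  8a + 4b + 2c + d = -7
Solving the system yields a = -1, b = 2, c = -5, d = 3.
So g(t) = -t^3 + 2t^2 - 5t + 3.
Then g(1) = -1.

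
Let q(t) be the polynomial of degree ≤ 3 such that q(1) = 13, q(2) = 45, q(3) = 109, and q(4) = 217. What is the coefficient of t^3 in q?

2

Write q(t) = at^3 + bt^2 + ct + d. Substituting each data point gives a linear system:
  a + b + c + d = 13
  8a + 4b + 2c + d = 45
  27a + 9b + 3c + d = 109
  64a + 16b + 4c + d = 217
Solving the system yields a = 2, b = 4, c = 6, d = 1.
So q(t) = 2t^3 + 4t^2 + 6t + 1.
The leading coefficient is 2.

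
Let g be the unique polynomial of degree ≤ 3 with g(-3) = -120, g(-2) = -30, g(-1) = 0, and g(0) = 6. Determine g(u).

Write g(u) = au^3 + bu^2 + cu + d. Substituting each data point gives a linear system:
  -27a + 9b - 3c + d = -120
  -8a + 4b - 2c + d = -30
  -a + b - c + d = 0
  d = 6
Solving the system yields a = 6, b = 6, c = 6, d = 6.
So g(u) = 6u^3 + 6u^2 + 6u + 6.
Check: g(-2) = -30. ✓

g(u) = 6u^3 + 6u^2 + 6u + 6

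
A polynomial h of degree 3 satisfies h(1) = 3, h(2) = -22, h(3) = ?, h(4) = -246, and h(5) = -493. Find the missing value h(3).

On equispaced nodes a degree-3 polynomial has vanishing fourth forward difference, so
  h(1) - 4·h(2) + 6·h(3) - 4·h(4) + h(5) = 0.
Substituting the known values and solving for h(3):
  6·h(3) = -582
  h(3) = -97.

-97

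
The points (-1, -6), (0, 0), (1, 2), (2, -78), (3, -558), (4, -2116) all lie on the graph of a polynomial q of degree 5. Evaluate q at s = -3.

-198

Forward differences of the values at s = -1, 0, 1, 2, 3, 4:
  q  : -6  0  2  -78  -558  -2116
  Δ  : 6  2  -80  -480  -1558
  Δ^2: -4  -82  -400  -1078
  Δ^3: -78  -318  -678
  Δ^4: -240  -360
  Δ^5: -120
The fifth differences are constant, confirming degree 5.
Interpolating (Newton forward form) and evaluating at s = -3 gives q(-3) = -198.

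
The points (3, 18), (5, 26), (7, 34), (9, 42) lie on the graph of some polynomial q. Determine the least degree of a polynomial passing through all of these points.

1

Forward differences of the values at x = 3, 5, 7, 9:
  q  : 18  26  34  42
  Δ  : 8  8  8
  Δ^2: 0  0
  Δ^3: 0
The first differences are constant (8) and nonzero, while all higher differences vanish, so the minimal degree is 1.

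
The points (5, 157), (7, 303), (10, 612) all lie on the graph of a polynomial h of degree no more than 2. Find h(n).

Using the Lagrange interpolation formula with nodes 5, 7, 10:
  L_0(n) = (n - 7)(n - 10) / 10
  L_1(n) = (n - 5)(n - 10) / -6
  L_2(n) = (n - 5)(n - 7) / 15
Then h(n) = 157·L_0(n) + 303·L_1(n) + 612·L_2(n).
Expanding and collecting terms gives h(n) = 6n^2 + n + 2.
Check: h(5) = 157. ✓

h(n) = 6n^2 + n + 2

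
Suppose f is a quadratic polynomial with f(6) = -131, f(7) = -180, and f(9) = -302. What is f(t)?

f(t) = -4t^2 + 3t - 5

Write f(t) = at^2 + bt + c. Substituting each data point gives a linear system:
  36a + 6b + c = -131
  49a + 7b + c = -180
  81a + 9b + c = -302
Solving the system yields a = -4, b = 3, c = -5.
So f(t) = -4t^2 + 3t - 5.
Check: f(9) = -302. ✓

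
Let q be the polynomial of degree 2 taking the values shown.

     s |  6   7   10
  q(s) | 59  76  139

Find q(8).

95

Write q(s) = as^2 + bs + c. Substituting each data point gives a linear system:
  36a + 6b + c = 59
  49a + 7b + c = 76
  100a + 10b + c = 139
Solving the system yields a = 1, b = 4, c = -1.
So q(s) = s^2 + 4s - 1.
Then q(8) = 95.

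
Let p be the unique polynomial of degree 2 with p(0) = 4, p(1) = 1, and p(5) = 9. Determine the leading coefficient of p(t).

Write p(t) = at^2 + bt + c. Substituting each data point gives a linear system:
  c = 4
  a + b + c = 1
  25a + 5b + c = 9
Solving the system yields a = 1, b = -4, c = 4.
So p(t) = t² - 4t + 4.
The leading coefficient is 1.

1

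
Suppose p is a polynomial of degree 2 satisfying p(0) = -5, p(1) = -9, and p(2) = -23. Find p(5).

-125

Using the Lagrange interpolation formula with nodes 0, 1, 2:
  L_0(x) = (x - 1)(x - 2) / 2
  L_1(x) = x(x - 2) / -1
  L_2(x) = x(x - 1) / 2
Then p(x) = -5·L_0(x) - 9·L_1(x) - 23·L_2(x).
Expanding and collecting terms gives p(x) = -5x^2 + x - 5.
Evaluating at x = 5: p(5) = -125.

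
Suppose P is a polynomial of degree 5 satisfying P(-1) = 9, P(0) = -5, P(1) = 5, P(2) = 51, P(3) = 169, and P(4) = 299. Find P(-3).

901

Write P(u) = au^5 + bu^4 + cu^3 + du^2 + eu + k. Substituting each data point gives a linear system:
  -a + b - c + d - e + k = 9
  k = -5
  a + b + c + d + e + k = 5
  32a + 16b + 8c + 4d + 2e + k = 51
  243a + 81b + 27c + 9d + 3e + k = 169
  1024a + 256b + 64c + 16d + 4e + k = 299
Solving the system yields a = -1, b = 6, c = -5, d = 6, e = 4, k = -5.
So P(u) = -u^5 + 6u^4 - 5u^3 + 6u^2 + 4u - 5.
Then P(-3) = 901.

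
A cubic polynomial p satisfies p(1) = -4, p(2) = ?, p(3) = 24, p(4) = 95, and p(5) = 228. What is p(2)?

-3

The 4 known points determine the degree-3 polynomial uniquely.
Write p(n) = an^3 + bn^2 + cn + d. Substituting each data point gives a linear system:
  a + b + c + d = -4
  27a + 9b + 3c + d = 24
  64a + 16b + 4c + d = 95
  125a + 25b + 5c + d = 228
Solving the system yields a = 3, b = -5, c = -5, d = 3.
So p(n) = 3n³ - 5n² - 5n + 3.
Then p(2) = -3.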